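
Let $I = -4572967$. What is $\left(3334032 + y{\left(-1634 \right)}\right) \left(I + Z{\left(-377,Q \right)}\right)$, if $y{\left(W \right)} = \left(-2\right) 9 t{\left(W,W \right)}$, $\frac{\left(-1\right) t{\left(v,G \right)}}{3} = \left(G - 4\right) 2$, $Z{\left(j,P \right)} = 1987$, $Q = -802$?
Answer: $-14431168945440$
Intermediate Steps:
$t{\left(v,G \right)} = 24 - 6 G$ ($t{\left(v,G \right)} = - 3 \left(G - 4\right) 2 = - 3 \left(-4 + G\right) 2 = - 3 \left(-8 + 2 G\right) = 24 - 6 G$)
$y{\left(W \right)} = -432 + 108 W$ ($y{\left(W \right)} = \left(-2\right) 9 \left(24 - 6 W\right) = - 18 \left(24 - 6 W\right) = -432 + 108 W$)
$\left(3334032 + y{\left(-1634 \right)}\right) \left(I + Z{\left(-377,Q \right)}\right) = \left(3334032 + \left(-432 + 108 \left(-1634\right)\right)\right) \left(-4572967 + 1987\right) = \left(3334032 - 176904\right) \left(-4570980\right) = 3157128 \left(-4570980\right) = -14431168945440$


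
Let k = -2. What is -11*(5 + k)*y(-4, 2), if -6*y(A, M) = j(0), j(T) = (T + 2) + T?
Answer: 11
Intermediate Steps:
j(T) = 2 + 2*T (j(T) = (2 + T) + T = 2 + 2*T)
y(A, M) = -⅓ (y(A, M) = -(2 + 2*0)/6 = -(2 + 0)/6 = -⅙*2 = -⅓)
-11*(5 + k)*y(-4, 2) = -11*(5 - 2)*(-1)/3 = -33*(-1)/3 = -11*(-1) = 11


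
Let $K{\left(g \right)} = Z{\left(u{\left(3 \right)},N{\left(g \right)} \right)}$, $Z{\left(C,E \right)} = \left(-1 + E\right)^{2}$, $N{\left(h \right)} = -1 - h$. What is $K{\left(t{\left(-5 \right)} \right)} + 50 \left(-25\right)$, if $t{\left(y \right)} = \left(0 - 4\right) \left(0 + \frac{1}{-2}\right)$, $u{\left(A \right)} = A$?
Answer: $-1234$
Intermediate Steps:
$t{\left(y \right)} = 2$ ($t{\left(y \right)} = - 4 \left(0 - \frac{1}{2}\right) = \left(-4\right) \left(- \frac{1}{2}\right) = 2$)
$K{\left(g \right)} = \left(-2 - g\right)^{2}$ ($K{\left(g \right)} = \left(-1 - \left(1 + g\right)\right)^{2} = \left(-2 - g\right)^{2}$)
$K{\left(t{\left(-5 \right)} \right)} + 50 \left(-25\right) = \left(2 + 2\right)^{2} + 50 \left(-25\right) = 4^{2} - 1250 = 16 - 1250 = -1234$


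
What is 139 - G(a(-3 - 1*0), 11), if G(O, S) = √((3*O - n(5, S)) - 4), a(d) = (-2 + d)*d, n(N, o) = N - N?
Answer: 139 - √41 ≈ 132.60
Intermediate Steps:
n(N, o) = 0
a(d) = d*(-2 + d)
G(O, S) = √(-4 + 3*O) (G(O, S) = √((3*O - 1*0) - 4) = √((3*O + 0) - 4) = √(3*O - 4) = √(-4 + 3*O))
139 - G(a(-3 - 1*0), 11) = 139 - √(-4 + 3*((-3 - 1*0)*(-2 + (-3 - 1*0)))) = 139 - √(-4 + 3*((-3 + 0)*(-2 + (-3 + 0)))) = 139 - √(-4 + 3*(-3*(-2 - 3))) = 139 - √(-4 + 3*(-3*(-5))) = 139 - √(-4 + 3*15) = 139 - √(-4 + 45) = 139 - √41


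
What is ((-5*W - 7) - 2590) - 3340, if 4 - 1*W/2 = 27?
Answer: -5707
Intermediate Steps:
W = -46 (W = 8 - 2*27 = 8 - 54 = -46)
((-5*W - 7) - 2590) - 3340 = ((-5*(-46) - 7) - 2590) - 3340 = ((230 - 7) - 2590) - 3340 = (223 - 2590) - 3340 = -2367 - 3340 = -5707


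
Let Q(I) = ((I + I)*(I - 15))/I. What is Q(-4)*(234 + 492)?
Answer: -27588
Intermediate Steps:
Q(I) = -30 + 2*I (Q(I) = ((2*I)*(-15 + I))/I = (2*I*(-15 + I))/I = -30 + 2*I)
Q(-4)*(234 + 492) = (-30 + 2*(-4))*(234 + 492) = (-30 - 8)*726 = -38*726 = -27588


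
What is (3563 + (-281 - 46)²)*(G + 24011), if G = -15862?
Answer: 900399308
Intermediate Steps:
(3563 + (-281 - 46)²)*(G + 24011) = (3563 + (-281 - 46)²)*(-15862 + 24011) = (3563 + (-327)²)*8149 = (3563 + 106929)*8149 = 110492*8149 = 900399308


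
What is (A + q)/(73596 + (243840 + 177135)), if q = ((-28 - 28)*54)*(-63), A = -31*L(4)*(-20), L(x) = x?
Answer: 192992/494571 ≈ 0.39022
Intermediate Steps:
A = 2480 (A = -31*4*(-20) = -124*(-20) = 2480)
q = 190512 (q = -56*54*(-63) = -3024*(-63) = 190512)
(A + q)/(73596 + (243840 + 177135)) = (2480 + 190512)/(73596 + (243840 + 177135)) = 192992/(73596 + 420975) = 192992/494571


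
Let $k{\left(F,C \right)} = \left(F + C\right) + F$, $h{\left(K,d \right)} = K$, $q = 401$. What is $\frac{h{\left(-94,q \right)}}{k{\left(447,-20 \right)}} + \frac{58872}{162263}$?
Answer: $\frac{18100703}{70908931} \approx 0.25527$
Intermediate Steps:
$k{\left(F,C \right)} = C + 2 F$ ($k{\left(F,C \right)} = \left(C + F\right) + F = C + 2 F$)
$\frac{h{\left(-94,q \right)}}{k{\left(447,-20 \right)}} + \frac{58872}{162263} = - \frac{94}{-20 + 2 \cdot 447} + \frac{58872}{162263} = - \frac{94}{-20 + 894} + 58872 \cdot \frac{1}{162263} = - \frac{94}{874} + \frac{58872}{162263} = \left(-94\right) \frac{1}{874} + \frac{58872}{162263} = - \frac{47}{437} + \frac{58872}{162263} = \frac{18100703}{70908931}$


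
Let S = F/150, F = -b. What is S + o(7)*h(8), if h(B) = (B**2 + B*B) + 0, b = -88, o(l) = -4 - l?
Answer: -105556/75 ≈ -1407.4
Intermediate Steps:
h(B) = 2*B**2 (h(B) = (B**2 + B**2) + 0 = 2*B**2 + 0 = 2*B**2)
F = 88 (F = -1*(-88) = 88)
S = 44/75 (S = 88/150 = 88*(1/150) = 44/75 ≈ 0.58667)
S + o(7)*h(8) = 44/75 + (-4 - 1*7)*(2*8**2) = 44/75 + (-4 - 7)*(2*64) = 44/75 - 11*128 = 44/75 - 1408 = -105556/75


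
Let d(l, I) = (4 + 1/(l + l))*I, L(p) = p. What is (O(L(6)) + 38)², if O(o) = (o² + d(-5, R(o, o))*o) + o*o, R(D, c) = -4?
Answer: 6724/25 ≈ 268.96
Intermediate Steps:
d(l, I) = I*(4 + 1/(2*l)) (d(l, I) = (4 + 1/(2*l))*I = I*(4 + 1/(2*l)))
O(o) = 2*o² - 78*o/5 (O(o) = (o² + (4*(-4) + (½)*(-4)/(-5))*o) + o*o = (o² + (-16 + (½)*(-4)*(-⅕))*o) + o² = (o² + (-16 + ⅖)*o) + o² = (o² - 78*o/5) + o² = 2*o² - 78*o/5)
(O(L(6)) + 38)² = ((⅖)*6*(-39 + 5*6) + 38)² = ((⅖)*6*(-39 + 30) + 38)² = ((⅖)*6*(-9) + 38)² = (-108/5 + 38)² = (82/5)² = 6724/25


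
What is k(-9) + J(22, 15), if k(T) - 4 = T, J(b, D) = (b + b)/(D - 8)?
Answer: 9/7 ≈ 1.2857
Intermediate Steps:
J(b, D) = 2*b/(-8 + D) (J(b, D) = (2*b)/(-8 + D) = 2*b/(-8 + D))
k(T) = 4 + T
k(-9) + J(22, 15) = (4 - 9) + 2*22/(-8 + 15) = -5 + 2*22/7 = -5 + 2*22*(⅐) = -5 + 44/7 = 9/7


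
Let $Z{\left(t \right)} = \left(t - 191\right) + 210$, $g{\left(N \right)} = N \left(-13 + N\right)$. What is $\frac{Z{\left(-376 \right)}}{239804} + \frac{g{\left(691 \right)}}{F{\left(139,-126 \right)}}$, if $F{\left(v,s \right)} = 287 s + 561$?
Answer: $- \frac{37453467983}{2845754068} \approx -13.161$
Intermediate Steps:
$F{\left(v,s \right)} = 561 + 287 s$
$Z{\left(t \right)} = 19 + t$ ($Z{\left(t \right)} = \left(-191 + t\right) + 210 = 19 + t$)
$\frac{Z{\left(-376 \right)}}{239804} + \frac{g{\left(691 \right)}}{F{\left(139,-126 \right)}} = \frac{19 - 376}{239804} + \frac{691 \left(-13 + 691\right)}{561 + 287 \left(-126\right)} = \left(-357\right) \frac{1}{239804} + \frac{691 \cdot 678}{561 - 36162} = - \frac{357}{239804} + \frac{468498}{-35601} = - \frac{357}{239804} + 468498 \left(- \frac{1}{35601}\right) = - \frac{357}{239804} - \frac{156166}{11867} = - \frac{37453467983}{2845754068}$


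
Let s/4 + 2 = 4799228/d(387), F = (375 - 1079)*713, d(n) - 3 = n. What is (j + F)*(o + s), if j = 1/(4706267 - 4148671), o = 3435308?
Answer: -15848148095124054733/9060935 ≈ -1.7491e+12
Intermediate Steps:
d(n) = 3 + n
F = -501952 (F = -704*713 = -501952)
j = 1/557596 ≈ 1.7934e-6
s = 9596896/195 (s = -8 + 4*(4799228/(3 + 387)) = -8 + 4*(4799228/390) = -8 + 4*(4799228*(1/390)) = -8 + 4*(2399614/195) = -8 + 9598456/195 = 9596896/195 ≈ 49215.)
(j + F)*(o + s) = (1/557596 - 501952)*(3435308 + 9596896/195) = -279886427391/557596*679481956/195 = -15848148095124054733/9060935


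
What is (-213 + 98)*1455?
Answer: -167325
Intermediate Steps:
(-213 + 98)*1455 = -115*1455 = -167325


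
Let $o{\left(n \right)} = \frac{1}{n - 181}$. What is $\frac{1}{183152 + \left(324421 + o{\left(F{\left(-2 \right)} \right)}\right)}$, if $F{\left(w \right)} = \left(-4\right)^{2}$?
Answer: $\frac{165}{83749544} \approx 1.9702 \cdot 10^{-6}$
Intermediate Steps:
$F{\left(w \right)} = 16$
$o{\left(n \right)} = \frac{1}{-181 + n}$
$\frac{1}{183152 + \left(324421 + o{\left(F{\left(-2 \right)} \right)}\right)} = \frac{1}{183152 + \left(324421 + \frac{1}{-181 + 16}\right)} = \frac{1}{183152 + \left(324421 + \frac{1}{-165}\right)} = \frac{1}{183152 + \left(324421 - \frac{1}{165}\right)} = \frac{1}{183152 + \frac{53529464}{165}} = \frac{1}{\frac{83749544}{165}} = \frac{165}{83749544}$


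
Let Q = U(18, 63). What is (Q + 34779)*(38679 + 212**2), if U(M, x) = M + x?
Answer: 2915097780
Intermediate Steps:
Q = 81 (Q = 18 + 63 = 81)
(Q + 34779)*(38679 + 212**2) = (81 + 34779)*(38679 + 212**2) = 34860*(38679 + 44944) = 34860*83623 = 2915097780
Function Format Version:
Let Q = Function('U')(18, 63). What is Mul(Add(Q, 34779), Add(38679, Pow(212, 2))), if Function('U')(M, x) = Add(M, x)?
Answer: 2915097780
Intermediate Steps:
Q = 81 (Q = Add(18, 63) = 81)
Mul(Add(Q, 34779), Add(38679, Pow(212, 2))) = Mul(Add(81, 34779), Add(38679, Pow(212, 2))) = Mul(34860, Add(38679, 44944)) = Mul(34860, 83623) = 2915097780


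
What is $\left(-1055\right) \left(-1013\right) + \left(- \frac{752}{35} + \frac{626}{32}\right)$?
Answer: $\frac{598479323}{560} \approx 1.0687 \cdot 10^{6}$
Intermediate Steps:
$\left(-1055\right) \left(-1013\right) + \left(- \frac{752}{35} + \frac{626}{32}\right) = 1068715 + \left(\left(-752\right) \frac{1}{35} + 626 \cdot \frac{1}{32}\right) = 1068715 + \left(- \frac{752}{35} + \frac{313}{16}\right) = 1068715 - \frac{1077}{560} = \frac{598479323}{560}$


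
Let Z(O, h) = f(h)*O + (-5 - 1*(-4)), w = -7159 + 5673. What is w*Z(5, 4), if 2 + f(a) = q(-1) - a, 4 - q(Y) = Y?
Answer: 8916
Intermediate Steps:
w = -1486
q(Y) = 4 - Y
f(a) = 3 - a (f(a) = -2 + ((4 - 1*(-1)) - a) = -2 + ((4 + 1) - a) = -2 + (5 - a) = 3 - a)
Z(O, h) = -1 + O*(3 - h) (Z(O, h) = (3 - h)*O + (-5 - 1*(-4)) = O*(3 - h) + (-5 + 4) = O*(3 - h) - 1 = -1 + O*(3 - h))
w*Z(5, 4) = -1486*(-1 - 1*5*(-3 + 4)) = -1486*(-1 - 1*5*1) = -1486*(-1 - 5) = -1486*(-6) = 8916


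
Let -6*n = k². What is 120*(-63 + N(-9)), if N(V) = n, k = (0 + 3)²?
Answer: -9180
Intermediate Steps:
k = 9 (k = 3² = 9)
n = -27/2 (n = -⅙*9² = -⅙*81 = -27/2 ≈ -13.500)
N(V) = -27/2
120*(-63 + N(-9)) = 120*(-63 - 27/2) = 120*(-153/2) = -9180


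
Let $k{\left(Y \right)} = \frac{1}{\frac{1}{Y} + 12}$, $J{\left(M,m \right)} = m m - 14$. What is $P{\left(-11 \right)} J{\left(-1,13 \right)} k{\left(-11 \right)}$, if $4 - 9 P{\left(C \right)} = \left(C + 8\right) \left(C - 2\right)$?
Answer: $- \frac{59675}{1179} \approx -50.615$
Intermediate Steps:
$J{\left(M,m \right)} = -14 + m^{2}$ ($J{\left(M,m \right)} = m^{2} - 14 = -14 + m^{2}$)
$P{\left(C \right)} = \frac{4}{9} - \frac{\left(-2 + C\right) \left(8 + C\right)}{9}$ ($P{\left(C \right)} = \frac{4}{9} - \frac{\left(C + 8\right) \left(C - 2\right)}{9} = \frac{4}{9} - \frac{\left(8 + C\right) \left(-2 + C\right)}{9} = \frac{4}{9} - \frac{\left(-2 + C\right) \left(8 + C\right)}{9}$)
$k{\left(Y \right)} = \frac{1}{12 + \frac{1}{Y}}$
$P{\left(-11 \right)} J{\left(-1,13 \right)} k{\left(-11 \right)} = \left(\frac{20}{9} - - \frac{22}{3} - \frac{\left(-11\right)^{2}}{9}\right) \left(-14 + 13^{2}\right) \left(- \frac{11}{1 + 12 \left(-11\right)}\right) = \left(\frac{20}{9} + \frac{22}{3} - \frac{121}{9}\right) \left(-14 + 169\right) \left(- \frac{11}{1 - 132}\right) = \left(\frac{20}{9} + \frac{22}{3} - \frac{121}{9}\right) 155 \left(- \frac{11}{-131}\right) = \left(- \frac{35}{9}\right) 155 \left(\left(-11\right) \left(- \frac{1}{131}\right)\right) = \left(- \frac{5425}{9}\right) \frac{11}{131} = - \frac{59675}{1179}$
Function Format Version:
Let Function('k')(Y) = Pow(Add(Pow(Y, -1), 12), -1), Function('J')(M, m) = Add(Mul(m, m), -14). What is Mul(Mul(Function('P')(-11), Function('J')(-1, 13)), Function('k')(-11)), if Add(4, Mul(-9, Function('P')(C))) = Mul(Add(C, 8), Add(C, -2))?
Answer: Rational(-59675, 1179) ≈ -50.615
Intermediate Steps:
Function('J')(M, m) = Add(-14, Pow(m, 2)) (Function('J')(M, m) = Add(Pow(m, 2), -14) = Add(-14, Pow(m, 2)))
Function('P')(C) = Add(Rational(4, 9), Mul(Rational(-1, 9), Add(-2, C), Add(8, C))) (Function('P')(C) = Add(Rational(4, 9), Mul(Rational(-1, 9), Mul(Add(C, 8), Add(C, -2)))) = Add(Rational(4, 9), Mul(Rational(-1, 9), Mul(Add(8, C), Add(-2, C)))) = Add(Rational(4, 9), Mul(Rational(-1, 9), Mul(Add(-2, C), Add(8, C)))) = Add(Rational(4, 9), Mul(Rational(-1, 9), Add(-2, C), Add(8, C))))
Function('k')(Y) = Pow(Add(12, Pow(Y, -1)), -1)
Mul(Mul(Function('P')(-11), Function('J')(-1, 13)), Function('k')(-11)) = Mul(Mul(Add(Rational(20, 9), Mul(Rational(-2, 3), -11), Mul(Rational(-1, 9), Pow(-11, 2))), Add(-14, Pow(13, 2))), Mul(-11, Pow(Add(1, Mul(12, -11)), -1))) = Mul(Mul(Add(Rational(20, 9), Rational(22, 3), Mul(Rational(-1, 9), 121)), Add(-14, 169)), Mul(-11, Pow(Add(1, -132), -1))) = Mul(Mul(Add(Rational(20, 9), Rational(22, 3), Rational(-121, 9)), 155), Mul(-11, Pow(-131, -1))) = Mul(Mul(Rational(-35, 9), 155), Mul(-11, Rational(-1, 131))) = Mul(Rational(-5425, 9), Rational(11, 131)) = Rational(-59675, 1179)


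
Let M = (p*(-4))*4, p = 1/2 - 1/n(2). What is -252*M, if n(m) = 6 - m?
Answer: 1008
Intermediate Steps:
p = ¼ (p = 1/2 - 1/(6 - 1*2) = 1*(½) - 1/(6 - 2) = ½ - 1/4 = ½ - 1*¼ = ½ - ¼ = ¼ ≈ 0.25000)
M = -4 (M = ((¼)*(-4))*4 = -1*4 = -4)
-252*M = -252*(-4) = 1008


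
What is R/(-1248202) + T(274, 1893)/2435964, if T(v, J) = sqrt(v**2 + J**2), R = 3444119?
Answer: -3444119/1248202 + 5*sqrt(146341)/2435964 ≈ -2.7585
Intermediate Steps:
T(v, J) = sqrt(J**2 + v**2)
R/(-1248202) + T(274, 1893)/2435964 = 3444119/(-1248202) + sqrt(1893**2 + 274**2)/2435964 = 3444119*(-1/1248202) + sqrt(3583449 + 75076)*(1/2435964) = -3444119/1248202 + sqrt(3658525)*(1/2435964) = -3444119/1248202 + (5*sqrt(146341))*(1/2435964) = -3444119/1248202 + 5*sqrt(146341)/2435964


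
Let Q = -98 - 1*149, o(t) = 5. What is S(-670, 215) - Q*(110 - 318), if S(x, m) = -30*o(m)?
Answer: -51526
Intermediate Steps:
Q = -247 (Q = -98 - 149 = -247)
S(x, m) = -150 (S(x, m) = -30*5 = -150)
S(-670, 215) - Q*(110 - 318) = -150 - (-247)*(110 - 318) = -150 - (-247)*(-208) = -150 - 1*51376 = -150 - 51376 = -51526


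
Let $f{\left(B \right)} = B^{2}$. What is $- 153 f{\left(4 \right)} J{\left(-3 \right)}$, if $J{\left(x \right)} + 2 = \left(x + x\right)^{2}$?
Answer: $-83232$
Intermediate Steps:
$J{\left(x \right)} = -2 + 4 x^{2}$ ($J{\left(x \right)} = -2 + \left(x + x\right)^{2} = -2 + \left(2 x\right)^{2} = -2 + 4 x^{2}$)
$- 153 f{\left(4 \right)} J{\left(-3 \right)} = - 153 \cdot 4^{2} \left(-2 + 4 \left(-3\right)^{2}\right) = \left(-153\right) 16 \left(-2 + 4 \cdot 9\right) = - 2448 \left(-2 + 36\right) = \left(-2448\right) 34 = -83232$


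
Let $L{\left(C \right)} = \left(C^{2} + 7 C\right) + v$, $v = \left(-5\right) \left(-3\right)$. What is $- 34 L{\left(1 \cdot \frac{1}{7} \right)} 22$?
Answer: $- \frac{587180}{49} \approx -11983.0$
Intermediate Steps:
$v = 15$
$L{\left(C \right)} = 15 + C^{2} + 7 C$ ($L{\left(C \right)} = \left(C^{2} + 7 C\right) + 15 = 15 + C^{2} + 7 C$)
$- 34 L{\left(1 \cdot \frac{1}{7} \right)} 22 = - 34 \left(15 + \left(1 \cdot \frac{1}{7}\right)^{2} + 7 \cdot 1 \cdot \frac{1}{7}\right) 22 = - 34 \left(15 + \left(\frac{1}{7}\right)^{2} + 7 \cdot \frac{1}{7}\right) 22 = - 34 \left(15 + \frac{1}{49} + 1\right) 22 = \left(-34\right) \frac{785}{49} \cdot 22 = \left(- \frac{26690}{49}\right) 22 = - \frac{587180}{49}$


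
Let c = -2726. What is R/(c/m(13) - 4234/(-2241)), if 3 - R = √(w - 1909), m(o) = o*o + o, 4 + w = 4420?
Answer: -611793/2669189 + 203931*√2507/2669189 ≈ 3.5962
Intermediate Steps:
w = 4416 (w = -4 + 4420 = 4416)
m(o) = o + o² (m(o) = o² + o = o + o²)
R = 3 - √2507 (R = 3 - √(4416 - 1909) = 3 - √2507 ≈ -47.070)
R/(c/m(13) - 4234/(-2241)) = (3 - √2507)/(-2726*1/(13*(1 + 13)) - 4234/(-2241)) = (3 - √2507)/(-2726/(13*14) - 4234*(-1/2241)) = (3 - √2507)/(-2726/182 + 4234/2241) = (3 - √2507)/(-2726*1/182 + 4234/2241) = (3 - √2507)/(-1363/91 + 4234/2241) = (3 - √2507)/(-2669189/203931) = (3 - √2507)*(-203931/2669189) = -611793/2669189 + 203931*√2507/2669189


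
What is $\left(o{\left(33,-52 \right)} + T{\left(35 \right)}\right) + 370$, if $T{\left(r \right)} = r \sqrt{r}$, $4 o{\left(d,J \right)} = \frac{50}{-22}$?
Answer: $\frac{16255}{44} + 35 \sqrt{35} \approx 576.49$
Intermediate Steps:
$o{\left(d,J \right)} = - \frac{25}{44}$ ($o{\left(d,J \right)} = \frac{50 \frac{1}{-22}}{4} = \frac{50 \left(- \frac{1}{22}\right)}{4} = \frac{1}{4} \left(- \frac{25}{11}\right) = - \frac{25}{44}$)
$T{\left(r \right)} = r^{\frac{3}{2}}$
$\left(o{\left(33,-52 \right)} + T{\left(35 \right)}\right) + 370 = \left(- \frac{25}{44} + 35^{\frac{3}{2}}\right) + 370 = \left(- \frac{25}{44} + 35 \sqrt{35}\right) + 370 = \frac{16255}{44} + 35 \sqrt{35}$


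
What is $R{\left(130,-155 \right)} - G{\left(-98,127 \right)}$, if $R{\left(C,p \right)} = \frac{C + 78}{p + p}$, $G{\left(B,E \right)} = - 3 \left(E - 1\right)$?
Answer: $\frac{58486}{155} \approx 377.33$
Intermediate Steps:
$G{\left(B,E \right)} = 3 - 3 E$ ($G{\left(B,E \right)} = - 3 \left(-1 + E\right) = 3 - 3 E$)
$R{\left(C,p \right)} = \frac{78 + C}{2 p}$
$R{\left(130,-155 \right)} - G{\left(-98,127 \right)} = \frac{78 + 130}{2 \left(-155\right)} - \left(3 - 381\right) = \frac{1}{2} \left(- \frac{1}{155}\right) 208 - \left(3 - 381\right) = - \frac{104}{155} - -378 = - \frac{104}{155} + 378 = \frac{58486}{155}$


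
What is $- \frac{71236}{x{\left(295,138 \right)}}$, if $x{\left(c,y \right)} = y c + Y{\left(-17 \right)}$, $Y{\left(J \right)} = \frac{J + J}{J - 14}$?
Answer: $- \frac{552079}{315511} \approx -1.7498$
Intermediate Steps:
$Y{\left(J \right)} = \frac{2 J}{-14 + J}$
$x{\left(c,y \right)} = \frac{34}{31} + c y$ ($x{\left(c,y \right)} = y c + 2 \left(-17\right) \frac{1}{-14 - 17} = c y + 2 \left(-17\right) \frac{1}{-31} = c y + 2 \left(-17\right) \left(- \frac{1}{31}\right) = c y + \frac{34}{31} = \frac{34}{31} + c y$)
$- \frac{71236}{x{\left(295,138 \right)}} = - \frac{71236}{\frac{34}{31} + 295 \cdot 138} = - \frac{71236}{\frac{34}{31} + 40710} = - \frac{71236}{\frac{1262044}{31}} = \left(-71236\right) \frac{31}{1262044} = - \frac{552079}{315511}$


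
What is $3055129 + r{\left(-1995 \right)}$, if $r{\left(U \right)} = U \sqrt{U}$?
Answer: $3055129 - 1995 i \sqrt{1995} \approx 3.0551 \cdot 10^{6} - 89108.0 i$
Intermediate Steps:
$r{\left(U \right)} = U^{\frac{3}{2}}$
$3055129 + r{\left(-1995 \right)} = 3055129 + \left(-1995\right)^{\frac{3}{2}} = 3055129 - 1995 i \sqrt{1995}$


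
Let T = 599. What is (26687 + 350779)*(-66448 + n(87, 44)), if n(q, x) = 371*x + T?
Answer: -18694003650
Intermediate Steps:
n(q, x) = 599 + 371*x (n(q, x) = 371*x + 599 = 599 + 371*x)
(26687 + 350779)*(-66448 + n(87, 44)) = (26687 + 350779)*(-66448 + (599 + 371*44)) = 377466*(-66448 + (599 + 16324)) = 377466*(-66448 + 16923) = 377466*(-49525) = -18694003650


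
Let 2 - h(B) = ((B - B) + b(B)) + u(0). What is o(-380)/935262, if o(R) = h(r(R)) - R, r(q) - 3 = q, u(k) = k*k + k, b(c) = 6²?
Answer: 173/467631 ≈ 0.00036995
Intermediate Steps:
b(c) = 36
u(k) = k + k² (u(k) = k² + k = k + k²)
r(q) = 3 + q
h(B) = -34 (h(B) = 2 - (((B - B) + 36) + 0*(1 + 0)) = 2 - ((0 + 36) + 0*1) = 2 - (36 + 0) = 2 - 1*36 = 2 - 36 = -34)
o(R) = -34 - R
o(-380)/935262 = (-34 - 1*(-380))/935262 = (-34 + 380)*(1/935262) = 346*(1/935262) = 173/467631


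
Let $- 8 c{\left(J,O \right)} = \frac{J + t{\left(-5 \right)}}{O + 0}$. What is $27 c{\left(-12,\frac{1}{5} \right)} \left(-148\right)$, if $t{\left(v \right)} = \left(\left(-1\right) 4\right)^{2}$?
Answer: $9990$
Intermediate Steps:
$t{\left(v \right)} = 16$ ($t{\left(v \right)} = \left(-4\right)^{2} = 16$)
$c{\left(J,O \right)} = - \frac{16 + J}{8 O}$ ($c{\left(J,O \right)} = - \frac{\left(J + 16\right) \frac{1}{O + 0}}{8} = - \frac{\left(16 + J\right) \frac{1}{O}}{8} = - \frac{\frac{1}{O} \left(16 + J\right)}{8} = - \frac{16 + J}{8 O}$)
$27 c{\left(-12,\frac{1}{5} \right)} \left(-148\right) = 27 \frac{-16 - -12}{8 \cdot \frac{1}{5}} \left(-148\right) = 27 \frac{\frac{1}{\frac{1}{5}} \left(-16 + 12\right)}{8} \left(-148\right) = 27 \cdot \frac{1}{8} \cdot 5 \left(-4\right) \left(-148\right) = 27 \left(- \frac{5}{2}\right) \left(-148\right) = \left(- \frac{135}{2}\right) \left(-148\right) = 9990$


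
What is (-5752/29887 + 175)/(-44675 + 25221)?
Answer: -5224473/581421698 ≈ -0.0089857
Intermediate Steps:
(-5752/29887 + 175)/(-44675 + 25221) = (-5752*1/29887 + 175)/(-19454) = (-5752/29887 + 175)*(-1/19454) = (5224473/29887)*(-1/19454) = -5224473/581421698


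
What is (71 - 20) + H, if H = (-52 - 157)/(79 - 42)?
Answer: 1678/37 ≈ 45.351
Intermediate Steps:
H = -209/37 ≈ -5.6487
(71 - 20) + H = (71 - 20) - 209/37 = 51 - 209/37 = 1678/37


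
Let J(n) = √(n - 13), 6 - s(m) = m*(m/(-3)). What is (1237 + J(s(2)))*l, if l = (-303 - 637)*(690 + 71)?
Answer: -884875580 - 715340*I*√51/3 ≈ -8.8488e+8 - 1.7029e+6*I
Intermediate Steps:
s(m) = 6 + m²/3 (s(m) = 6 - m*m/(-3) = 6 - m*m*(-⅓) = 6 - m*(-m/3) = 6 - (-1)*m²/3 = 6 + m²/3)
l = -715340 (l = -940*761 = -715340)
J(n) = √(-13 + n)
(1237 + J(s(2)))*l = (1237 + √(-13 + (6 + (⅓)*2²)))*(-715340) = (1237 + √(-13 + (6 + (⅓)*4)))*(-715340) = (1237 + √(-13 + (6 + 4/3)))*(-715340) = (1237 + √(-13 + 22/3))*(-715340) = (1237 + √(-17/3))*(-715340) = (1237 + I*√51/3)*(-715340) = -884875580 - 715340*I*√51/3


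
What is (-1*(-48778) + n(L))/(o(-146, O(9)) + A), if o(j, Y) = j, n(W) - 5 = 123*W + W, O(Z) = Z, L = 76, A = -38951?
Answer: -58207/39097 ≈ -1.4888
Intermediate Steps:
n(W) = 5 + 124*W (n(W) = 5 + (123*W + W) = 5 + 124*W)
(-1*(-48778) + n(L))/(o(-146, O(9)) + A) = (-1*(-48778) + (5 + 124*76))/(-146 - 38951) = (48778 + (5 + 9424))/(-39097) = (48778 + 9429)*(-1/39097) = 58207*(-1/39097) = -58207/39097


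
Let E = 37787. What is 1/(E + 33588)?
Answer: 1/71375 ≈ 1.4011e-5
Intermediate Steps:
1/(E + 33588) = 1/(37787 + 33588) = 1/71375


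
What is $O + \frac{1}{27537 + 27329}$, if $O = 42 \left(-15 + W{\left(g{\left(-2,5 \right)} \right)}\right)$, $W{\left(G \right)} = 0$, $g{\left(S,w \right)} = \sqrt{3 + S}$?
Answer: $- \frac{34565579}{54866} \approx -630.0$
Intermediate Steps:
$O = -630$ ($O = 42 \left(-15 + 0\right) = 42 \left(-15\right) = -630$)
$O + \frac{1}{27537 + 27329} = -630 + \frac{1}{27537 + 27329} = -630 + \frac{1}{54866} = - \frac{34565579}{54866}$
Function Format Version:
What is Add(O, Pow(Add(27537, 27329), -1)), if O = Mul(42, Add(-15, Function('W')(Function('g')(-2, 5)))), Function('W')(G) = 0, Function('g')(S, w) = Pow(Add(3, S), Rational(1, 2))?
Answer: Rational(-34565579, 54866) ≈ -630.00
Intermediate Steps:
O = -630 (O = Mul(42, Add(-15, 0)) = Mul(42, -15) = -630)
Add(O, Pow(Add(27537, 27329), -1)) = Add(-630, Pow(Add(27537, 27329), -1)) = Add(-630, Pow(54866, -1)) = Add(-630, Rational(1, 54866)) = Rational(-34565579, 54866)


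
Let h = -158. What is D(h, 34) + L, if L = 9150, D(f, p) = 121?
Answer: 9271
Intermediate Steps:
D(h, 34) + L = 121 + 9150 = 9271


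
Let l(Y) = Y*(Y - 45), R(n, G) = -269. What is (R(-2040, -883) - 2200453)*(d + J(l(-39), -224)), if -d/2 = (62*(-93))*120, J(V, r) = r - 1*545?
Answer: -3043754777262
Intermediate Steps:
l(Y) = Y*(-45 + Y)
J(V, r) = -545 + r (J(V, r) = r - 545 = -545 + r)
d = 1383840 (d = -2*62*(-93)*120 = -(-11532)*120 = -2*(-691920) = 1383840)
(R(-2040, -883) - 2200453)*(d + J(l(-39), -224)) = (-269 - 2200453)*(1383840 + (-545 - 224)) = -2200722*(1383840 - 769) = -2200722*1383071 = -3043754777262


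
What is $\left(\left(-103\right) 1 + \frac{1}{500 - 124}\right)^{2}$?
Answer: $\frac{1499780529}{141376} \approx 10608.0$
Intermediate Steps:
$\left(\left(-103\right) 1 + \frac{1}{500 - 124}\right)^{2} = \left(-103 + \frac{1}{376}\right)^{2} = \left(- \frac{38727}{376}\right)^{2} = \frac{1499780529}{141376}$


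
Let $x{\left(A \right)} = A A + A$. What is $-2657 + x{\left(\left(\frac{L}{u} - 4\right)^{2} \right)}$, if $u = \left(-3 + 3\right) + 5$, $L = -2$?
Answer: $- \frac{1414269}{625} \approx -2262.8$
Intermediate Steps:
$u = 5$ ($u = 0 + 5 = 5$)
$x{\left(A \right)} = A + A^{2}$ ($x{\left(A \right)} = A^{2} + A = A + A^{2}$)
$-2657 + x{\left(\left(\frac{L}{u} - 4\right)^{2} \right)} = -2657 + \left(- \frac{2}{5} - 4\right)^{2} \left(1 + \left(- \frac{2}{5} - 4\right)^{2}\right) = -2657 + \left(- \frac{22}{5}\right)^{2} \left(1 + \left(- \frac{22}{5}\right)^{2}\right) = -2657 + \frac{484 \left(1 + \frac{484}{25}\right)}{25} = -2657 + \frac{484}{25} \cdot \frac{509}{25} = -2657 + \frac{246356}{625} = - \frac{1414269}{625}$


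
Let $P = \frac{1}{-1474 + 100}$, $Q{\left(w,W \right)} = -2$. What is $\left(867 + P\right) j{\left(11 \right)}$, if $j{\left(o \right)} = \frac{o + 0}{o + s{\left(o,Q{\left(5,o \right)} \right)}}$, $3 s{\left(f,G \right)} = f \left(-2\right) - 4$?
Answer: $\frac{13103827}{3206} \approx 4087.3$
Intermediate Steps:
$s{\left(f,G \right)} = - \frac{4}{3} - \frac{2 f}{3}$ ($s{\left(f,G \right)} = \frac{f \left(-2\right) - 4}{3} = \frac{- 2 f - 4}{3} = \frac{-4 - 2 f}{3} = - \frac{4}{3} - \frac{2 f}{3}$)
$P = - \frac{1}{1374}$ ($P = \frac{1}{-1374} = - \frac{1}{1374} \approx -0.0007278$)
$j{\left(o \right)} = \frac{o}{- \frac{4}{3} + \frac{o}{3}}$ ($j{\left(o \right)} = \frac{o + 0}{o - \left(\frac{4}{3} + \frac{2 o}{3}\right)} = \frac{o}{- \frac{4}{3} + \frac{o}{3}}$)
$\left(867 + P\right) j{\left(11 \right)} = \left(867 - \frac{1}{1374}\right) 3 \cdot 11 \frac{1}{-4 + 11} = \frac{1191257 \cdot 3 \cdot 11 \cdot \frac{1}{7}}{1374} = \frac{1191257}{1374} \cdot \frac{33}{7} = \frac{13103827}{3206}$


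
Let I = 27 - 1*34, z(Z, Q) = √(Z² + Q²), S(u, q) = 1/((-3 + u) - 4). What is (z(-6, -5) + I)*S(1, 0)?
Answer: 7/6 - √61/6 ≈ -0.13504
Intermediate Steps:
S(u, q) = 1/(-7 + u)
z(Z, Q) = √(Q² + Z²)
I = -7 (I = 27 - 34 = -7)
(z(-6, -5) + I)*S(1, 0) = (√((-5)² + (-6)²) - 7)/(-7 + 1) = (√(25 + 36) - 7)/(-6) = (√61 - 7)*(-⅙) = (-7 + √61)*(-⅙) = 7/6 - √61/6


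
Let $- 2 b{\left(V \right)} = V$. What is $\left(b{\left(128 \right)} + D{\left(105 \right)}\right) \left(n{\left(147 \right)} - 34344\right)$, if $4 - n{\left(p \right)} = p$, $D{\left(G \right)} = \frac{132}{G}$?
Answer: $\frac{75733452}{35} \approx 2.1638 \cdot 10^{6}$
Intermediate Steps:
$b{\left(V \right)} = - \frac{V}{2}$
$n{\left(p \right)} = 4 - p$
$\left(b{\left(128 \right)} + D{\left(105 \right)}\right) \left(n{\left(147 \right)} - 34344\right) = \left(\left(- \frac{1}{2}\right) 128 + \frac{132}{105}\right) \left(\left(4 - 147\right) - 34344\right) = \left(-64 + 132 \cdot \frac{1}{105}\right) \left(\left(4 - 147\right) - 34344\right) = \left(-64 + \frac{44}{35}\right) \left(-143 - 34344\right) = \left(- \frac{2196}{35}\right) \left(-34487\right) = \frac{75733452}{35}$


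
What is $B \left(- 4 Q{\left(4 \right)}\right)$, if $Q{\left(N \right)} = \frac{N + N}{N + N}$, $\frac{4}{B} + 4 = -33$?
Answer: $\frac{16}{37} \approx 0.43243$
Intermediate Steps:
$B = - \frac{4}{37}$ ($B = \frac{4}{-4 - 33} = \frac{4}{-37} = 4 \left(- \frac{1}{37}\right) = - \frac{4}{37} \approx -0.10811$)
$Q{\left(N \right)} = 1$ ($Q{\left(N \right)} = \frac{2 N}{2 N} = 2 N \frac{1}{2 N} = 1$)
$B \left(- 4 Q{\left(4 \right)}\right) = - \frac{4 \left(\left(-4\right) 1\right)}{37} = \left(- \frac{4}{37}\right) \left(-4\right) = \frac{16}{37}$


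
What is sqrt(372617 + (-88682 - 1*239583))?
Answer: 24*sqrt(77) ≈ 210.60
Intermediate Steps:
sqrt(372617 + (-88682 - 1*239583)) = sqrt(372617 + (-88682 - 239583)) = sqrt(372617 - 328265) = sqrt(44352) = 24*sqrt(77)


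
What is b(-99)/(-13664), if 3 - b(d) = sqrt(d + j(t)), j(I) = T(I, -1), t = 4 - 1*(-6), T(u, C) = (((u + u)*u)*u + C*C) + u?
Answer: -3/13664 + sqrt(478)/6832 ≈ 0.0029806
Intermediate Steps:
T(u, C) = u + C**2 + 2*u**3 (T(u, C) = (((2*u)*u)*u + C**2) + u = ((2*u**2)*u + C**2) + u = (2*u**3 + C**2) + u = (C**2 + 2*u**3) + u = u + C**2 + 2*u**3)
t = 10 (t = 4 + 6 = 10)
j(I) = 1 + I + 2*I**3 (j(I) = I + (-1)**2 + 2*I**3 = I + 1 + 2*I**3 = 1 + I + 2*I**3)
b(d) = 3 - sqrt(2011 + d) (b(d) = 3 - sqrt(d + (1 + 10 + 2*10**3)) = 3 - sqrt(d + (1 + 10 + 2*1000)) = 3 - sqrt(d + (1 + 10 + 2000)) = 3 - sqrt(d + 2011) = 3 - sqrt(2011 + d))
b(-99)/(-13664) = (3 - sqrt(2011 - 99))/(-13664) = (3 - sqrt(1912))*(-1/13664) = (3 - 2*sqrt(478))*(-1/13664) = -3/13664 + sqrt(478)/6832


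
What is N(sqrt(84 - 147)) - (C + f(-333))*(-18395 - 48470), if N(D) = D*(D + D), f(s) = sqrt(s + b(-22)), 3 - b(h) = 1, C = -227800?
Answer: -15231847126 + 66865*I*sqrt(331) ≈ -1.5232e+10 + 1.2165e+6*I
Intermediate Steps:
b(h) = 2 (b(h) = 3 - 1*1 = 3 - 1 = 2)
f(s) = sqrt(2 + s) (f(s) = sqrt(s + 2) = sqrt(2 + s))
N(D) = 2*D**2 (N(D) = D*(2*D) = 2*D**2)
N(sqrt(84 - 147)) - (C + f(-333))*(-18395 - 48470) = 2*(sqrt(84 - 147))**2 - (-227800 + sqrt(2 - 333))*(-18395 - 48470) = 2*(sqrt(-63))**2 - (-227800 + sqrt(-331))*(-66865) = 2*(3*I*sqrt(7))**2 - (-227800 + I*sqrt(331))*(-66865) = 2*(-63) - (15231847000 - 66865*I*sqrt(331)) = -126 + (-15231847000 + 66865*I*sqrt(331)) = -15231847126 + 66865*I*sqrt(331)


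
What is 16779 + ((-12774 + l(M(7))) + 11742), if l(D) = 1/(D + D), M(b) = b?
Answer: 220459/14 ≈ 15747.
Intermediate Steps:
l(D) = 1/(2*D)
16779 + ((-12774 + l(M(7))) + 11742) = 16779 + ((-12774 + (½)/7) + 11742) = 16779 + ((-12774 + (½)*(⅐)) + 11742) = 16779 + ((-12774 + 1/14) + 11742) = 16779 + (-178835/14 + 11742) = 16779 - 14447/14 = 220459/14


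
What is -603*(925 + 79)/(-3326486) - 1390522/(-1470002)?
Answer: 1378877204129/1222485268243 ≈ 1.1279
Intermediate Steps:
-603*(925 + 79)/(-3326486) - 1390522/(-1470002) = -603*1004*(-1/3326486) - 1390522*(-1/1470002) = -605412*(-1/3326486) + 695261/735001 = 302706/1663243 + 695261/735001 = 1378877204129/1222485268243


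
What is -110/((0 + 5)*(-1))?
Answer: 22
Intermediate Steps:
-110/((0 + 5)*(-1)) = -110/(5*(-1)) = -110/(-5) = -⅕*(-110) = 22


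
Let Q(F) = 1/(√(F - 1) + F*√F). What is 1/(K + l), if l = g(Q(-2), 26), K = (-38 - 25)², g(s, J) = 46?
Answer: 1/4015 ≈ 0.00024907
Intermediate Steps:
Q(F) = 1/(F^(3/2) + √(-1 + F)) (Q(F) = 1/(√(-1 + F) + F^(3/2)) = 1/(F^(3/2) + √(-1 + F)))
K = 3969 (K = (-63)² = 3969)
l = 46
1/(K + l) = 1/(3969 + 46) = 1/4015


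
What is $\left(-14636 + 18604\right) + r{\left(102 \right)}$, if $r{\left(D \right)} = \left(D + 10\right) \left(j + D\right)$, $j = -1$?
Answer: $15280$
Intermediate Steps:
$r{\left(D \right)} = \left(-1 + D\right) \left(10 + D\right)$ ($r{\left(D \right)} = \left(D + 10\right) \left(-1 + D\right) = \left(10 + D\right) \left(-1 + D\right) = \left(-1 + D\right) \left(10 + D\right)$)
$\left(-14636 + 18604\right) + r{\left(102 \right)} = \left(-14636 + 18604\right) + \left(-10 + 102^{2} + 9 \cdot 102\right) = 3968 + \left(-10 + 10404 + 918\right) = 3968 + 11312 = 15280$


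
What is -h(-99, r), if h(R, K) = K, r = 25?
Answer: -25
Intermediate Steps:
-h(-99, r) = -1*25 = -25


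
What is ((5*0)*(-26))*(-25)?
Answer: 0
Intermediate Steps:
((5*0)*(-26))*(-25) = (0*(-26))*(-25) = 0*(-25) = 0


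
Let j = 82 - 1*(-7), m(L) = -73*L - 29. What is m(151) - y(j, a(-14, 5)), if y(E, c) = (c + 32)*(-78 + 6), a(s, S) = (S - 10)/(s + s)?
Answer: -61146/7 ≈ -8735.1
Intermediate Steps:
a(s, S) = (-10 + S)/(2*s) (a(s, S) = (-10 + S)/((2*s)) = (-10 + S)*(1/(2*s)) = (-10 + S)/(2*s))
m(L) = -29 - 73*L
j = 89 (j = 82 + 7 = 89)
y(E, c) = -2304 - 72*c (y(E, c) = (32 + c)*(-72) = -2304 - 72*c)
m(151) - y(j, a(-14, 5)) = (-29 - 73*151) - (-2304 - 36*(-10 + 5)/(-14)) = (-29 - 11023) - (-2304 - 36*(-1)*(-5)/14) = -11052 - (-2304 - 72*5/28) = -11052 - (-2304 - 90/7) = -11052 - 1*(-16218/7) = -11052 + 16218/7 = -61146/7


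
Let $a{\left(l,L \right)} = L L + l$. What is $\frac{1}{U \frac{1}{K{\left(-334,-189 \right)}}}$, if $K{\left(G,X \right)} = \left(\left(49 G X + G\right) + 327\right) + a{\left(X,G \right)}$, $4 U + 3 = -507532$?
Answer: $- \frac{754008}{29855} \approx -25.256$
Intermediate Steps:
$U = - \frac{507535}{4}$ ($U = - \frac{3}{4} + \frac{1}{4} \left(-507532\right) = - \frac{3}{4} - 126883 = - \frac{507535}{4} \approx -1.2688 \cdot 10^{5}$)
$a{\left(l,L \right)} = l + L^{2}$ ($a{\left(l,L \right)} = L^{2} + l = l + L^{2}$)
$K{\left(G,X \right)} = 327 + G + X + G^{2} + 49 G X$ ($K{\left(G,X \right)} = \left(\left(49 G X + G\right) + 327\right) + \left(X + G^{2}\right) = \left(\left(G + 49 G X\right) + 327\right) + \left(X + G^{2}\right) = \left(327 + G + 49 G X\right) + \left(X + G^{2}\right) = 327 + G + X + G^{2} + 49 G X$)
$\frac{1}{U \frac{1}{K{\left(-334,-189 \right)}}} = \frac{1}{\left(- \frac{507535}{4}\right) \frac{1}{327 - 334 - 189 + \left(-334\right)^{2} + 49 \left(-334\right) \left(-189\right)}} = \frac{1}{\left(- \frac{507535}{4}\right) \frac{1}{327 - 334 - 189 + 111556 + 3093174}} = \frac{1}{\left(- \frac{507535}{4}\right) \frac{1}{3204534}} = \frac{1}{- \frac{29855}{754008}} = - \frac{754008}{29855}$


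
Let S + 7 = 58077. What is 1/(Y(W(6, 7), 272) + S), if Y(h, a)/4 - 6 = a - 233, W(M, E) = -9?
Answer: 1/58250 ≈ 1.7167e-5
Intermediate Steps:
S = 58070 (S = -7 + 58077 = 58070)
Y(h, a) = -908 + 4*a (Y(h, a) = 24 + 4*(a - 233) = 24 + 4*(-233 + a) = 24 + (-932 + 4*a) = -908 + 4*a)
1/(Y(W(6, 7), 272) + S) = 1/((-908 + 4*272) + 58070) = 1/((-908 + 1088) + 58070) = 1/(180 + 58070) = 1/58250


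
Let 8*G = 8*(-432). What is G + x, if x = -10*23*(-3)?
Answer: 258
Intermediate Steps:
x = 690 (x = -230*(-3) = 690)
G = -432 (G = (8*(-432))/8 = (1/8)*(-3456) = -432)
G + x = -432 + 690 = 258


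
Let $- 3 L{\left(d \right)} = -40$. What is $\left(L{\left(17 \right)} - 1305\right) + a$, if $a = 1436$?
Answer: $\frac{433}{3} \approx 144.33$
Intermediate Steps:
$L{\left(d \right)} = \frac{40}{3}$ ($L{\left(d \right)} = \left(- \frac{1}{3}\right) \left(-40\right) = \frac{40}{3}$)
$\left(L{\left(17 \right)} - 1305\right) + a = \left(\frac{40}{3} - 1305\right) + 1436 = - \frac{3875}{3} + 1436 = \frac{433}{3}$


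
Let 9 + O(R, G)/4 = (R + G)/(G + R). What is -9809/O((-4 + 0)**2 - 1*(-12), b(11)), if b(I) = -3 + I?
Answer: 9809/32 ≈ 306.53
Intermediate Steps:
O(R, G) = -32 (O(R, G) = -36 + 4*((R + G)/(G + R)) = -36 + 4*((G + R)/(G + R)) = -36 + 4*1 = -36 + 4 = -32)
-9809/O((-4 + 0)**2 - 1*(-12), b(11)) = -9809/(-32) = -9809*(-1/32) = 9809/32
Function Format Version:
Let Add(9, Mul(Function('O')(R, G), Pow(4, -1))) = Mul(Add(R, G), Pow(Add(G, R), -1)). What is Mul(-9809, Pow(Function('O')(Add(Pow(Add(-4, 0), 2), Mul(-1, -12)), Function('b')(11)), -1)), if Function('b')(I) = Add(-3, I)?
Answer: Rational(9809, 32) ≈ 306.53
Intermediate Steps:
Function('O')(R, G) = -32 (Function('O')(R, G) = Add(-36, Mul(4, Mul(Add(R, G), Pow(Add(G, R), -1)))) = Add(-36, Mul(4, Mul(Add(G, R), Pow(Add(G, R), -1)))) = Add(-36, Mul(4, 1)) = Add(-36, 4) = -32)
Mul(-9809, Pow(Function('O')(Add(Pow(Add(-4, 0), 2), Mul(-1, -12)), Function('b')(11)), -1)) = Mul(-9809, Pow(-32, -1)) = Mul(-9809, Rational(-1, 32)) = Rational(9809, 32)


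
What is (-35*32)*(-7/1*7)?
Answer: 54880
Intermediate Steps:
(-35*32)*(-7/1*7) = -1120*(-7*1)*7 = -(-7840)*7 = -1120*(-49) = 54880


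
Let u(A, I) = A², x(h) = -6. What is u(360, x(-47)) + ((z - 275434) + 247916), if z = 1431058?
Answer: 1533140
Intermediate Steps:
u(360, x(-47)) + ((z - 275434) + 247916) = 360² + ((1431058 - 275434) + 247916) = 129600 + (1155624 + 247916) = 129600 + 1403540 = 1533140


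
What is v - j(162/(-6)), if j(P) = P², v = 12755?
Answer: 12026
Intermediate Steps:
v - j(162/(-6)) = 12755 - (162/(-6))² = 12755 - (162*(-⅙))² = 12755 - 1*(-27)² = 12755 - 1*729 = 12755 - 729 = 12026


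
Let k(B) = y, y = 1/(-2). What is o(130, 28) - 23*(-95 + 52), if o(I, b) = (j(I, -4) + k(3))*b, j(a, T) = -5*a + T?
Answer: -17337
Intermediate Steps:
y = -½ ≈ -0.50000
k(B) = -½
j(a, T) = T - 5*a
o(I, b) = b*(-9/2 - 5*I) (o(I, b) = ((-4 - 5*I) - ½)*b = (-9/2 - 5*I)*b = b*(-9/2 - 5*I))
o(130, 28) - 23*(-95 + 52) = -½*28*(9 + 10*130) - 23*(-95 + 52) = -½*28*(9 + 1300) - 23*(-43) = -½*28*1309 - 1*(-989) = -18326 + 989 = -17337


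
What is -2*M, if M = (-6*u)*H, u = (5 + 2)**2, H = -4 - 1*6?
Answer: -5880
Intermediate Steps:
H = -10 (H = -4 - 6 = -10)
u = 49 (u = 7**2 = 49)
M = 2940 (M = -6*49*(-10) = -294*(-10) = 2940)
-2*M = -2*2940 = -5880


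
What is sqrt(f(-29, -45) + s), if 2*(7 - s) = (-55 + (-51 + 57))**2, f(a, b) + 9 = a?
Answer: I*sqrt(4926)/2 ≈ 35.093*I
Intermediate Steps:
f(a, b) = -9 + a
s = -2387/2 (s = 7 - (-55 + (-51 + 57))**2/2 = 7 - (-55 + 6)**2/2 = 7 - 1/2*(-49)**2 = 7 - 1/2*2401 = 7 - 2401/2 = -2387/2 ≈ -1193.5)
sqrt(f(-29, -45) + s) = sqrt((-9 - 29) - 2387/2) = sqrt(-38 - 2387/2) = sqrt(-2463/2) = I*sqrt(4926)/2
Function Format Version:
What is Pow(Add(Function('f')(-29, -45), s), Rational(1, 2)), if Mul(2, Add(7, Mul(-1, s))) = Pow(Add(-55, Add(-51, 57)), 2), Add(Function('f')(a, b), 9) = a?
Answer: Mul(Rational(1, 2), I, Pow(4926, Rational(1, 2))) ≈ Mul(35.093, I)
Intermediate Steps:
Function('f')(a, b) = Add(-9, a)
s = Rational(-2387, 2) (s = Add(7, Mul(Rational(-1, 2), Pow(Add(-55, Add(-51, 57)), 2))) = Add(7, Mul(Rational(-1, 2), Pow(Add(-55, 6), 2))) = Add(7, Mul(Rational(-1, 2), Pow(-49, 2))) = Add(7, Mul(Rational(-1, 2), 2401)) = Add(7, Rational(-2401, 2)) = Rational(-2387, 2) ≈ -1193.5)
Pow(Add(Function('f')(-29, -45), s), Rational(1, 2)) = Pow(Add(Add(-9, -29), Rational(-2387, 2)), Rational(1, 2)) = Pow(Add(-38, Rational(-2387, 2)), Rational(1, 2)) = Pow(Rational(-2463, 2), Rational(1, 2)) = Mul(Rational(1, 2), I, Pow(4926, Rational(1, 2)))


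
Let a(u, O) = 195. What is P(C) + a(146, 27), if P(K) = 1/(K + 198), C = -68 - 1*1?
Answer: 25156/129 ≈ 195.01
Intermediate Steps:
C = -69 (C = -68 - 1 = -69)
P(K) = 1/(198 + K)
P(C) + a(146, 27) = 1/(198 - 69) + 195 = 1/129 + 195 = 25156/129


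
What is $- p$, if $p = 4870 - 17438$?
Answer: $12568$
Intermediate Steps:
$p = -12568$ ($p = 4870 - 17438 = -12568$)
$- p = \left(-1\right) \left(-12568\right) = 12568$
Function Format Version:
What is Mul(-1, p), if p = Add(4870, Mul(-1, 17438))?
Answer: 12568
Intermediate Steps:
p = -12568 (p = Add(4870, -17438) = -12568)
Mul(-1, p) = Mul(-1, -12568) = 12568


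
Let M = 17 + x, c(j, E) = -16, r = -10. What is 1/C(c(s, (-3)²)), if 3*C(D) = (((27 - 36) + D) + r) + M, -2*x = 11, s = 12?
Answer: -6/47 ≈ -0.12766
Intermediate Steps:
x = -11/2 (x = -½*11 = -11/2 ≈ -5.5000)
M = 23/2 (M = 17 - 11/2 = 23/2 ≈ 11.500)
C(D) = -5/2 + D/3 (C(D) = ((((27 - 36) + D) - 10) + 23/2)/3 = (((-9 + D) - 10) + 23/2)/3 = ((-19 + D) + 23/2)/3 = (-15/2 + D)/3 = -5/2 + D/3)
1/C(c(s, (-3)²)) = 1/(-5/2 + (⅓)*(-16)) = 1/(-5/2 - 16/3) = 1/(-47/6) = -6/47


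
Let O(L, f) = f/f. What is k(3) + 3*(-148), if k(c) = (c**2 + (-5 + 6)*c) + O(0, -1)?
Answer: -431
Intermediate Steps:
O(L, f) = 1
k(c) = 1 + c + c**2 (k(c) = (c**2 + (-5 + 6)*c) + 1 = (c**2 + 1*c) + 1 = (c**2 + c) + 1 = (c + c**2) + 1 = 1 + c + c**2)
k(3) + 3*(-148) = (1 + 3 + 3**2) + 3*(-148) = (1 + 3 + 9) - 444 = 13 - 444 = -431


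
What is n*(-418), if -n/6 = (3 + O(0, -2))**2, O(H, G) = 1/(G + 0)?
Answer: 15675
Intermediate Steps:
O(H, G) = 1/G
n = -75/2 (n = -6*(3 + 1/(-2))**2 = -6*(3 - 1/2)**2 = -6*(5/2)**2 = -6*25/4 = -75/2 ≈ -37.500)
n*(-418) = -75/2*(-418) = 15675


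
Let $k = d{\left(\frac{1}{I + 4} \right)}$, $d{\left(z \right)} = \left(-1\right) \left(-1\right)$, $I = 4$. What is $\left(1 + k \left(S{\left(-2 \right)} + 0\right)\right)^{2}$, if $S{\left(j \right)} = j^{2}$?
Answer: $25$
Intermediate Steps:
$d{\left(z \right)} = 1$
$k = 1$
$\left(1 + k \left(S{\left(-2 \right)} + 0\right)\right)^{2} = \left(1 + 1 \left(\left(-2\right)^{2} + 0\right)\right)^{2} = \left(1 + 1 \left(4 + 0\right)\right)^{2} = \left(1 + 1 \cdot 4\right)^{2} = \left(1 + 4\right)^{2} = 5^{2} = 25$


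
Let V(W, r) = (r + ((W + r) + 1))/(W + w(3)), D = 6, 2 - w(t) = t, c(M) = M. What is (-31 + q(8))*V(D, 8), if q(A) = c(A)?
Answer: -529/5 ≈ -105.80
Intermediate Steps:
w(t) = 2 - t
q(A) = A
V(W, r) = (1 + W + 2*r)/(-1 + W) (V(W, r) = (r + ((W + r) + 1))/(W + (2 - 1*3)) = (r + (1 + W + r))/(W + (2 - 3)) = (1 + W + 2*r)/(W - 1) = (1 + W + 2*r)/(-1 + W))
(-31 + q(8))*V(D, 8) = (-31 + 8)*((1 + 6 + 2*8)/(-1 + 6)) = -23*(1 + 6 + 16)/5 = -23*23/5 = -529/5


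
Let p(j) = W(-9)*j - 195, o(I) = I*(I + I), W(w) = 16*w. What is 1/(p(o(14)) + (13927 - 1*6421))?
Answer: -1/49137 ≈ -2.0351e-5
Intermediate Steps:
o(I) = 2*I² (o(I) = I*(2*I) = 2*I²)
p(j) = -195 - 144*j (p(j) = (16*(-9))*j - 195 = -144*j - 195 = -195 - 144*j)
1/(p(o(14)) + (13927 - 1*6421)) = 1/((-195 - 288*14²) + (13927 - 1*6421)) = 1/((-195 - 288*196) + (13927 - 6421)) = 1/((-195 - 144*392) + 7506) = 1/((-195 - 56448) + 7506) = 1/(-56643 + 7506) = 1/(-49137) = -1/49137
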